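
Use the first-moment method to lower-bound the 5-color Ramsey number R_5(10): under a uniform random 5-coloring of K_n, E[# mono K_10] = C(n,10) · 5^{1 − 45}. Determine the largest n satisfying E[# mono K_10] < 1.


We need C(n, 10) · 5^{1 − 45} < 1, i.e. C(n, 10) < 5^{45 − 1} = 5684341886080801486968994140625.
Check values of n near the boundary:
  n = 5388: C(5388, 10) = 5634865093375880654852250419586; 5634865093375880654852250419586 < 5684341886080801486968994140625? YES
  n = 5389: C(5389, 10) = 5645340767466558997768874792926; 5645340767466558997768874792926 < 5684341886080801486968994140625? YES
  n = 5390: C(5390, 10) = 5655833965919099070255434039753; 5655833965919099070255434039753 < 5684341886080801486968994140625? YES
  n = 5391: C(5391, 10) = 5666344714787188828795213697883; 5666344714787188828795213697883 < 5684341886080801486968994140625? YES
  n = 5392: C(5392, 10) = 5676873040158402483252283957448; 5676873040158402483252283957448 < 5684341886080801486968994140625? YES
  n = 5393: C(5393, 10) = 5687418968154238267170642278008; 5687418968154238267170642278008 < 5684341886080801486968994140625? NO
  n = 5394: C(5394, 10) = 5697982524930156243149785372878; 5697982524930156243149785372878 < 5684341886080801486968994140625? NO
  n = 5395: C(5395, 10) = 5708563736675616143322765475706; 5708563736675616143322765475706 < 5684341886080801486968994140625? NO
The largest n with C(n, 10) < 5684341886080801486968994140625 is n = 5392 (where E[X] = 5676873040158402483252283957448/5684341886080801486968994140625 ≈ 0.999). Hence R_5(10) > 5392, i.e. R_5(10) ≥ 5393.

Largest n = 5392; hence R_5(10) > 5392.


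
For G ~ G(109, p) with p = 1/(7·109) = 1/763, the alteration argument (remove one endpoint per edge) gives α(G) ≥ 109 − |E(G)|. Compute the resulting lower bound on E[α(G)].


E[|E(G)|] = C(109, 2)·p = 5886 · (1/763) = 54/7.
E[α(G)] ≥ n − E[|E(G)|] = 109 − 54/7 = 709/7.
Numerically: ≈ 101.286.
(This is only a lower bound; the true E[α(G)] may be larger.)

E[α(G)] ≥ 709/7 ≈ 101.286.


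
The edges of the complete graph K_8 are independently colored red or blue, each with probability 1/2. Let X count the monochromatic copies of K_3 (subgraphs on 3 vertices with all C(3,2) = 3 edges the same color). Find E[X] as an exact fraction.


Let X = Σ_S X_S over the C(8, 3) = 56 subsets S of size 3, where X_S = 1 if the K_3 on S is monochromatic.
For a fixed S, the K_3 on S has C(3, 2) = 3 edges. P[all 3 edges red] = (1/2)^3, and likewise for blue, so P[monochromatic] = 2·(1/2)^3 = 2^{1 − 3} = 1/4.
By linearity: E[X] = C(8, 3) · 2^{1 − 3} = 56 · 1/4 = 14.
Numerically: E[X] ≈ 14.00000.

E[X] = C(8,3)·2^(1−C(3,2)) = 14 ≈ 14.00000.


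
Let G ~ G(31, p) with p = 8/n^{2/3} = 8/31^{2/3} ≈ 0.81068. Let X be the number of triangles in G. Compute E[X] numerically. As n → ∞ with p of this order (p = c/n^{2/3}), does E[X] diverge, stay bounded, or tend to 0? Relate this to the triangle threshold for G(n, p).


Number of potential triangles: C(31, 3) = 4495.
Each occurs with probability p³ ≈ (0.81068)³ ≈ 5.3277836e-01.
By linearity: E[X] = C(31, 3)·p³ ≈ 4495 · 5.3277836e-01 ≈ 2394.83871.
Since α = 2/3 < 1, p = c/n^{2/3} ≫ 1/n is above the triangle threshold p ~ 1/n. Asymptotically E[X] ~ (c³/6)·n^{3(1−α)} = (8³/6)·n^{1} → ∞; triangles are abundant w.h.p.

E[X] ≈ 2394.83871; in regime p = Θ(1/n^{2/3}) E[X] diverges (above the triangle threshold p ~ 1/n).


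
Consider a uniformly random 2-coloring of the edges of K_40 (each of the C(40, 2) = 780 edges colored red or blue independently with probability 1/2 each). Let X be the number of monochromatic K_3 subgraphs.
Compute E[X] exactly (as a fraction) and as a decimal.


Let X = Σ_S X_S over the C(40, 3) = 9880 subsets S of size 3, where X_S = 1 if the K_3 on S is monochromatic.
For a fixed S, the K_3 on S has C(3, 2) = 3 edges. P[all 3 edges red] = (1/2)^3, and likewise for blue, so P[monochromatic] = 2·(1/2)^3 = 2^{1 − 3} = 1/4.
By linearity of expectation: E[X] = C(40, 3) · 2^{1 − 3} = 9880 · 1/4 = 2470.
Numerically: E[X] ≈ 2470.0000.

E[X] = C(40,3)·2^(1−C(3,2)) = 2470 ≈ 2470.0000.


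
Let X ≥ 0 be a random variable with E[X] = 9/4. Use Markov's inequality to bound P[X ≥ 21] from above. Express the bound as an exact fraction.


μ = E[X] = 9/4, a = 21.
Markov: P[X ≥ 21] ≤ μ/a = (9/4)/21 = 3/28.
Numerically: ≈ 0.1071.
(Since a = 21 > μ = 2.2500, the bound 3/28 is < 1 and informative.)

P[X ≥ 21] ≤ 3/28 ≈ 0.1071.


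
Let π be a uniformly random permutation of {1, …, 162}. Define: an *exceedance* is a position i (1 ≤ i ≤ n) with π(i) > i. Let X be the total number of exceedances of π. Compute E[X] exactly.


Write X = Σ_{i=1}^{162} X_i, where X_i = 1_{π(i) > i}.
For each fixed i, π(i) is uniform over {1, …, 162} (marginal of a uniform permutation), so P[π(i) > i] = (n − i)/n. Summing: Σ_{i=1}^{162} (n − i)/n = (0 + 1 + … + 161)/162 = 162(162 − 1)/(2·162) = (162 − 1)/2.
Hence E[X] = Σ_{i=1}^{162} (162 − i)/162 = 161/2 ≈ 80.5000.

E[X] = 161/2 = 80.5000.


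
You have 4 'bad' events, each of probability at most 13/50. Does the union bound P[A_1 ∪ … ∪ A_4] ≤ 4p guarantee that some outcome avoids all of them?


Union bound: P[∪_{i=1}^{4} A_i] ≤ Σ_i P[A_i] ≤ 4·p = 4·(13/50) = 26/25.
Numerically: 26/25 ≈ 1.0400.
Is 26/25 < 1? NO.
Since the bound 26/25 is ≥ 1, the union bound is uninformative here; it does NOT by itself certify existence.

4·p = 26/25 ≈ 1.0400; existence NOT certified by the union bound.


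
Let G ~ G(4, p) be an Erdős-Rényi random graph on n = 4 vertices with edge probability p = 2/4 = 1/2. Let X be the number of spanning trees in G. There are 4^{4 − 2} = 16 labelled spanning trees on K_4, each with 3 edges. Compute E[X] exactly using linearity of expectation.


K_4 has 4^{4 − 2} = 16 labelled spanning trees.
For each such spanning tree H, let X_H = 1 if all 3 edges of H are present in G. Then P[X_H = 1] = p^{3} = (1/2)^{3} = 1/8.
By linearity of expectation: E[X] = Σ_H E[X_H] = 16 · p^{3} = 16 · 1/8 = 2.
Numerically: E[X] ≈ 2.

E[X] = 16 · (1/2)^{3} = 2 ≈ 2.


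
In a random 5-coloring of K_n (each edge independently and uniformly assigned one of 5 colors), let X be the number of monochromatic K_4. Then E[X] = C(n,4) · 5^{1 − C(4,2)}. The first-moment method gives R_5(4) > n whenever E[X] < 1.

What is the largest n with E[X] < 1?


We need C(n, 4) · 5^{1 − 6} < 1, i.e. C(n, 4) < 5^{6 − 1} = 3125.
Check values of n near the boundary:
  n = 13: C(13, 4) = 715; 715 < 3125? YES
  n = 14: C(14, 4) = 1001; 1001 < 3125? YES
  n = 15: C(15, 4) = 1365; 1365 < 3125? YES
  n = 16: C(16, 4) = 1820; 1820 < 3125? YES
  n = 17: C(17, 4) = 2380; 2380 < 3125? YES
  n = 18: C(18, 4) = 3060; 3060 < 3125? YES
  n = 19: C(19, 4) = 3876; 3876 < 3125? NO
  n = 20: C(20, 4) = 4845; 4845 < 3125? NO
The largest n with C(n, 4) < 3125 is n = 18 (where E[X] = 612/625 ≈ 0.979). Hence R_5(4) > 18, i.e. R_5(4) ≥ 19.

Largest n = 18; hence R_5(4) > 18.


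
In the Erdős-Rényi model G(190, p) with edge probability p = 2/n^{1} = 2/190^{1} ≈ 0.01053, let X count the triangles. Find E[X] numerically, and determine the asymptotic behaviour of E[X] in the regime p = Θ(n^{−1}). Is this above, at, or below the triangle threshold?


Number of potential triangles: C(190, 3) = 1125180.
Each occurs with probability p³ ≈ (0.01053)³ ≈ 1.166351e-06.
By linearity: E[X] = C(190, 3)·p³ ≈ 1125180 · 1.166351e-06 ≈ 1.3124.
Here α = 1, so p = 2/n is exactly at the triangle threshold p ~ 1/n. Asymptotically E[X] → c³/6 = 2³/6 = 4/3 ≈ 1.3333, a bounded constant. In this regime the triangle count is asymptotically Poisson(c³/6).

E[X] ≈ 1.3124; in regime p = Θ(1/n^{1}) E[X] stays bounded (at the triangle threshold p ~ 1/n).


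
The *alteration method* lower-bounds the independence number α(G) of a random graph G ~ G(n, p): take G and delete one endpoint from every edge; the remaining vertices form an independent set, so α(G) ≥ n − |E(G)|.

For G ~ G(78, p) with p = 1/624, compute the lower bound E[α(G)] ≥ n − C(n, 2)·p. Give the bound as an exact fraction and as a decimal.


E[|E(G)|] = C(78, 2)·p = 3003 · (1/624) = 77/16.
E[α(G)] ≥ n − E[|E(G)|] = 78 − 77/16 = 1171/16.
Numerically: ≈ 73.187500.
(This is only a lower bound; the true E[α(G)] may be larger.)

E[α(G)] ≥ 1171/16 ≈ 73.187500.


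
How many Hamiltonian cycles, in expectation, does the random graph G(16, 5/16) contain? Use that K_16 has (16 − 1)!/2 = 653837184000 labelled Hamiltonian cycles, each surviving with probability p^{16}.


K_16 has (16 − 1)!/2 = 653837184000 labelled Hamiltonian cycles.
For each such Hamiltonian cycle H, let X_H = 1 if all 16 edges of H are present in G. Then P[X_H = 1] = p^{16} = (5/16)^{16} = 152587890625/18446744073709551616.
By linearity: E[X] = Σ_H E[X_H] = 653837184000 · p^{16} = 653837184000 · 152587890625/18446744073709551616 = 97429332733154296875/18014398509481984.
Numerically: E[X] ≈ 5408.

E[X] = 653837184000 · (5/16)^{16} = 97429332733154296875/18014398509481984 ≈ 5408.


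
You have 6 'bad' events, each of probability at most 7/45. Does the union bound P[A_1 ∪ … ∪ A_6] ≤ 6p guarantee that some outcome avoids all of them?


Union bound: P[∪_{i=1}^{6} A_i] ≤ Σ_i P[A_i] ≤ 6·p = 6·(7/45) = 14/15.
Numerically: 14/15 ≈ 0.9333.
Is 14/15 < 1? YES.
Since P[∪ A_i] ≤ 14/15 < 1, the complement has P[∩ A_i^c] ≥ 1 − 14/15 = 1/15 > 0, so some outcome avoids every A_i.

6·p = 14/15 ≈ 0.9333; existence CERTIFIED by the union bound.


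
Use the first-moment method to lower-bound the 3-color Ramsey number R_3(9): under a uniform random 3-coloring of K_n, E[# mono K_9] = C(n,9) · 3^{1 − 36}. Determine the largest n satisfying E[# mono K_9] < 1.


We need C(n, 9) · 3^{1 − 36} < 1, i.e. C(n, 9) < 3^{36 − 1} = 50031545098999707.
Check values of n near the boundary:
  n = 295: C(295, 9) = 41221140106119260; 41221140106119260 < 50031545098999707? YES
  n = 296: C(296, 9) = 42513789098994080; 42513789098994080 < 50031545098999707? YES
  n = 297: C(297, 9) = 43842345008337645; 43842345008337645 < 50031545098999707? YES
  n = 298: C(298, 9) = 45207677551849890; 45207677551849890 < 50031545098999707? YES
  n = 299: C(299, 9) = 46610674441390059; 46610674441390059 < 50031545098999707? YES
  n = 300: C(300, 9) = 48052241692154700; 48052241692154700 < 50031545098999707? YES
  n = 301: C(301, 9) = 49533303936090975; 49533303936090975 < 50031545098999707? YES
  n = 302: C(302, 9) = 51054804739588650; 51054804739588650 < 50031545098999707? NO
  n = 303: C(303, 9) = 52617706925494425; 52617706925494425 < 50031545098999707? NO
The largest n with C(n, 9) < 50031545098999707 is n = 301 (where E[X] = 16511101312030325/16677181699666569 ≈ 0.99004). Hence R_3(9) > 301, i.e. R_3(9) ≥ 302.

Largest n = 301; hence R_3(9) > 301.


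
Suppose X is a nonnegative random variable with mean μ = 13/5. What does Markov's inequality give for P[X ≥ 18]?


μ = E[X] = 13/5, a = 18.
Markov: P[X ≥ 18] ≤ μ/a = (13/5)/18 = 13/90.
Numerically: ≈ 0.1444.
(Since a = 18 > μ = 2.6000, the bound 13/90 is < 1 and informative.)

P[X ≥ 18] ≤ 13/90 ≈ 0.1444.


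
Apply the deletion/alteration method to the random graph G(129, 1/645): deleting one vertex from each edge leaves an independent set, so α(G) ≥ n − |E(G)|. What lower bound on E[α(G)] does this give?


E[|E(G)|] = C(129, 2)·p = 8256 · (1/645) = 64/5.
E[α(G)] ≥ n − E[|E(G)|] = 129 − 64/5 = 581/5.
Numerically: ≈ 116.20000.
(This is only a lower bound; the true E[α(G)] may be larger.)

E[α(G)] ≥ 581/5 ≈ 116.20000.


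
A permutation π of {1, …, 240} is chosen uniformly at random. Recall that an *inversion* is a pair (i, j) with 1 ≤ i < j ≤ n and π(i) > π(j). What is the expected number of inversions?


Write X = Σ X_I over the C(240, 2) = 28680 pairs i < j, with X_I the indicator of one inversion.
There are 28680 indicators.
For each fixed pair i < j, the values π(i) and π(j) are two distinct elements of {1, …, 240} in uniformly random order; by symmetry P[π(i) > π(j)] = 1/2.
By linearity: E[X] = 28680 · (1/2) = C(240, 2) · (1/2) = 28680/2 = 14340 ≈ 14340.0000.

E[X] = 14340 = 14340.0000.


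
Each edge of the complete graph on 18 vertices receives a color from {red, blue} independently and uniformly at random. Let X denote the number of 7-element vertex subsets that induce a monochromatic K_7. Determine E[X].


Let X = Σ_S X_S over the C(18, 7) = 31824 subsets S of size 7, where X_S = 1 if the K_7 on S is monochromatic.
For a fixed S, the K_7 on S has C(7, 2) = 21 edges. P[all 21 edges red] = (1/2)^21, and likewise for blue, so P[monochromatic] = 2·(1/2)^21 = 2^{1 − 21} = 1/1048576.
By linearity of expectation: E[X] = C(18, 7) · 2^{1 − 21} = 31824 · 1/1048576 = 1989/65536.
Numerically: E[X] ≈ 0.030350.

E[X] = C(18,7)·2^(1−C(7,2)) = 1989/65536 ≈ 0.030350.


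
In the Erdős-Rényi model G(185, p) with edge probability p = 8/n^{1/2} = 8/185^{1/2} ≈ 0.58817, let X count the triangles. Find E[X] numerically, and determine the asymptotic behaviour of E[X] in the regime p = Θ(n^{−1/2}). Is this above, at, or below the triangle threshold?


Number of potential triangles: C(185, 3) = 1038220.
Each occurs with probability p³ ≈ (0.58817)³ ≈ 2.0347561e-01.
By linearity: E[X] = C(185, 3)·p³ ≈ 1038220 · 2.0347561e-01 ≈ 211252.45231.
Since α = 1/2 < 1, p = c/n^{1/2} ≫ 1/n is above the triangle threshold p ~ 1/n. Asymptotically E[X] ~ (c³/6)·n^{3(1−α)} = (8³/6)·n^{1.5} → ∞; triangles are abundant w.h.p.

E[X] ≈ 211252.45231; in regime p = Θ(1/n^{1/2}) E[X] diverges (above the triangle threshold p ~ 1/n).


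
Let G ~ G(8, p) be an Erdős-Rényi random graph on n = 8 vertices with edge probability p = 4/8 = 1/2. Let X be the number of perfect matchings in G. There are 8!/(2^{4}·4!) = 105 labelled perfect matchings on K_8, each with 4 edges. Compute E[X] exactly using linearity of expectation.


K_8 has 8!/(2^{4}·4!) = 105 labelled perfect matchings.
For each such perfect matching H, let X_H = 1 if all 4 edges of H are present in G. Then P[X_H = 1] = p^{4} = (1/2)^{4} = 1/16.
By linearity: E[X] = Σ_H E[X_H] = 105 · p^{4} = 105 · 1/16 = 105/16.
Numerically: E[X] ≈ 6.562.

E[X] = 105 · (1/2)^{4} = 105/16 ≈ 6.562.


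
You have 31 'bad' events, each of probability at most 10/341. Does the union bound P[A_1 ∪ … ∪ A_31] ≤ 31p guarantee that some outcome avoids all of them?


Union bound: P[∪_{i=1}^{31} A_i] ≤ Σ_i P[A_i] ≤ 31·p = 31·(10/341) = 10/11.
Numerically: 10/11 ≈ 0.9091.
Is 10/11 < 1? YES.
Since P[∪ A_i] ≤ 10/11 < 1, the complement has P[∩ A_i^c] ≥ 1 − 10/11 = 1/11 > 0, so some outcome avoids every A_i.

31·p = 10/11 ≈ 0.9091; existence CERTIFIED by the union bound.


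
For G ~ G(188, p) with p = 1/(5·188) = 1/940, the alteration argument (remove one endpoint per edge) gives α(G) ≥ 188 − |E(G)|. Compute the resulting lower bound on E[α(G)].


E[|E(G)|] = C(188, 2)·p = 17578 · (1/940) = 187/10.
E[α(G)] ≥ n − E[|E(G)|] = 188 − 187/10 = 1693/10.
Numerically: ≈ 169.300.
(This is only a lower bound; the true E[α(G)] may be larger.)

E[α(G)] ≥ 1693/10 ≈ 169.300.


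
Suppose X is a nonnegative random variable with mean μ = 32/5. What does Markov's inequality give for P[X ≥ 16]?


μ = E[X] = 32/5, a = 16.
Markov: P[X ≥ 16] ≤ μ/a = (32/5)/16 = 2/5.
Numerically: ≈ 0.400.
(Since a = 16 > μ = 6.400, the bound 2/5 is < 1 and informative.)

P[X ≥ 16] ≤ 2/5 ≈ 0.400.


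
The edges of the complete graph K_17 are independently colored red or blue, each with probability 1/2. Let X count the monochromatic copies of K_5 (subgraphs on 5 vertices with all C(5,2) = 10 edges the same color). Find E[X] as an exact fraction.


Let X = Σ_S X_S over the C(17, 5) = 6188 subsets S of size 5, where X_S = 1 if the K_5 on S is monochromatic.
For a fixed S, the K_5 on S has C(5, 2) = 10 edges. P[all 10 edges red] = (1/2)^10, and likewise for blue, so P[monochromatic] = 2·(1/2)^10 = 2^{1 − 10} = 1/512.
By linearity: E[X] = C(17, 5) · 2^{1 − 10} = 6188 · 1/512 = 1547/128.
Numerically: E[X] ≈ 12.08594.

E[X] = C(17,5)·2^(1−C(5,2)) = 1547/128 ≈ 12.08594.


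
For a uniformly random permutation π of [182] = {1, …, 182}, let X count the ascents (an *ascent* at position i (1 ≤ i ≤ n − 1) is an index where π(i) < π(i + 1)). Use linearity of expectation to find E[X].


Write X = Σ X_I over i = 1, …, 181, with X_I the indicator of one ascent.
There are 181 indicators.
For each fixed i, the pair (π(i), π(i+1)) is a uniformly random ordered pair of distinct values from {1, …, 182}; by symmetry P[π(i) < π(i+1)] = 1/2.
By linearity: E[X] = 181 · (1/2) = (182 − 1) · (1/2) = 181/2 ≈ 90.500000.

E[X] = 181/2 = 90.500000.


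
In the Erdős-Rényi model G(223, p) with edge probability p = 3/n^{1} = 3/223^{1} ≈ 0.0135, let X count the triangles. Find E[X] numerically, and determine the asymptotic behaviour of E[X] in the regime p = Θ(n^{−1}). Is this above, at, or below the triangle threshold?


Number of potential triangles: C(223, 3) = 1823471.
Each occurs with probability p³ ≈ (0.0135)³ ≈ 2.43472e-06.
By linearity: E[X] = C(223, 3)·p³ ≈ 1823471 · 2.43472e-06 ≈ 4.440.
Here α = 1, so p = 3/n is exactly at the triangle threshold p ~ 1/n. Asymptotically E[X] → c³/6 = 3³/6 = 9/2 ≈ 4.500, a bounded constant. In this regime the triangle count is asymptotically Poisson(c³/6).

E[X] ≈ 4.440; in regime p = Θ(1/n^{1}) E[X] stays bounded (at the triangle threshold p ~ 1/n).


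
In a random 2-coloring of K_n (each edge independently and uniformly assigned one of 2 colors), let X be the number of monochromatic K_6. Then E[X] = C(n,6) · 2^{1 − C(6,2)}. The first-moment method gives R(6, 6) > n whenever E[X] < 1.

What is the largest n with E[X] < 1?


We need C(n, 6) · 2^{1 − 15} < 1, i.e. C(n, 6) < 2^{15 − 1} = 16384.
Check values of n near the boundary:
  n = 14: C(14, 6) = 3003; 3003 < 16384? YES
  n = 15: C(15, 6) = 5005; 5005 < 16384? YES
  n = 16: C(16, 6) = 8008; 8008 < 16384? YES
  n = 17: C(17, 6) = 12376; 12376 < 16384? YES
  n = 18: C(18, 6) = 18564; 18564 < 16384? NO
  n = 19: C(19, 6) = 27132; 27132 < 16384? NO
  n = 20: C(20, 6) = 38760; 38760 < 16384? NO
The largest n with C(n, 6) < 16384 is n = 17 (where E[X] = 1547/2048 ≈ 0.75537). Hence R(6, 6) > 17, i.e. R(6, 6) ≥ 18.

Largest n = 17; hence R(6, 6) > 17.


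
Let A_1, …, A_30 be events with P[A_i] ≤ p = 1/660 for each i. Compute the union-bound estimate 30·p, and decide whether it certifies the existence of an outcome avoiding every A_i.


Union bound: P[∪_{i=1}^{30} A_i] ≤ Σ_i P[A_i] ≤ 30·p = 30·(1/660) = 1/22.
Numerically: 1/22 ≈ 0.0455.
Is 1/22 < 1? YES.
Since P[∪ A_i] ≤ 1/22 < 1, the complement has P[∩ A_i^c] ≥ 1 − 1/22 = 21/22 > 0, so some outcome avoids every A_i.

30·p = 1/22 ≈ 0.0455; existence CERTIFIED by the union bound.


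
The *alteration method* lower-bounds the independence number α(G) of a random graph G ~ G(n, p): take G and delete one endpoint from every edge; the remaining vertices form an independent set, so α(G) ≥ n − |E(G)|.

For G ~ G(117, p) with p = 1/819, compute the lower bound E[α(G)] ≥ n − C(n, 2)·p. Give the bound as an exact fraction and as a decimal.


E[|E(G)|] = C(117, 2)·p = 6786 · (1/819) = 58/7.
E[α(G)] ≥ n − E[|E(G)|] = 117 − 58/7 = 761/7.
Numerically: ≈ 108.714286.
(This is only a lower bound; the true E[α(G)] may be larger.)

E[α(G)] ≥ 761/7 ≈ 108.714286.


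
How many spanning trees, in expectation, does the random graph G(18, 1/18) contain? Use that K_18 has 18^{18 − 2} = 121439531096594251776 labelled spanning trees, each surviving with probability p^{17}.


K_18 has 18^{18 − 2} = 121439531096594251776 labelled spanning trees.
For each such spanning tree H, let X_H = 1 if all 17 edges of H are present in G. Then P[X_H = 1] = p^{17} = (1/18)^{17} = 1/2185911559738696531968.
By linearity: E[X] = Σ_H E[X_H] = 121439531096594251776 · p^{17} = 121439531096594251776 · 1/2185911559738696531968 = 1/18.
Numerically: E[X] ≈ 0.0556.

E[X] = 121439531096594251776 · (1/18)^{17} = 1/18 ≈ 0.0556.


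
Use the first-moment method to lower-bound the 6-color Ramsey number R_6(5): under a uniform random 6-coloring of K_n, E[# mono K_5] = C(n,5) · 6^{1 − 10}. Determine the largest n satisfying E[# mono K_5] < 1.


We need C(n, 5) · 6^{1 − 10} < 1, i.e. C(n, 5) < 6^{10 − 1} = 10077696.
Check values of n near the boundary:
  n = 63: C(63, 5) = 7028847; 7028847 < 10077696? YES
  n = 64: C(64, 5) = 7624512; 7624512 < 10077696? YES
  n = 65: C(65, 5) = 8259888; 8259888 < 10077696? YES
  n = 66: C(66, 5) = 8936928; 8936928 < 10077696? YES
  n = 67: C(67, 5) = 9657648; 9657648 < 10077696? YES
  n = 68: C(68, 5) = 10424128; 10424128 < 10077696? NO
  n = 69: C(69, 5) = 11238513; 11238513 < 10077696? NO
The largest n with C(n, 5) < 10077696 is n = 67 (where E[X] = 67067/69984 ≈ 0.958). Hence R_6(5) > 67, i.e. R_6(5) ≥ 68.

Largest n = 67; hence R_6(5) > 67.


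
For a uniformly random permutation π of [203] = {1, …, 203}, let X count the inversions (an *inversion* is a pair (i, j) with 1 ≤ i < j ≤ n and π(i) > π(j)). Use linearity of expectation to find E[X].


Write X = Σ X_I over the C(203, 2) = 20503 pairs i < j, with X_I the indicator of one inversion.
There are 20503 indicators.
For each fixed pair i < j, the values π(i) and π(j) are two distinct elements of {1, …, 203} in uniformly random order; by symmetry P[π(i) > π(j)] = 1/2.
By linearity: E[X] = 20503 · (1/2) = C(203, 2) · (1/2) = 20503/2 = 20503/2 ≈ 10251.500.

E[X] = 20503/2 = 10251.500.


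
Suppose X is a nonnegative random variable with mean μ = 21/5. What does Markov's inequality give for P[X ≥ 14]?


μ = E[X] = 21/5, a = 14.
Markov: P[X ≥ 14] ≤ μ/a = (21/5)/14 = 3/10.
Numerically: ≈ 0.3000.
(Since a = 14 > μ = 4.2000, the bound 3/10 is < 1 and informative.)

P[X ≥ 14] ≤ 3/10 ≈ 0.3000.


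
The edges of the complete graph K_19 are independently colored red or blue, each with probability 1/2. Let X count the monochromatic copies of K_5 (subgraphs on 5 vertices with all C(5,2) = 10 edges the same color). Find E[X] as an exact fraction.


Let X = Σ_S X_S over the C(19, 5) = 11628 subsets S of size 5, where X_S = 1 if the K_5 on S is monochromatic.
For a fixed S, the K_5 on S has C(5, 2) = 10 edges. P[all 10 edges red] = (1/2)^10, and likewise for blue, so P[monochromatic] = 2·(1/2)^10 = 2^{1 − 10} = 1/512.
By linearity of expectation: E[X] = C(19, 5) · 2^{1 − 10} = 11628 · 1/512 = 2907/128.
Numerically: E[X] ≈ 22.711.

E[X] = C(19,5)·2^(1−C(5,2)) = 2907/128 ≈ 22.711.


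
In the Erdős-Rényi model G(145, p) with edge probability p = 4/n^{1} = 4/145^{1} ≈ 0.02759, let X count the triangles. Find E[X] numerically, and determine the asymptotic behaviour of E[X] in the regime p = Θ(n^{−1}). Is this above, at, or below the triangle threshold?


Number of potential triangles: C(145, 3) = 497640.
Each occurs with probability p³ ≈ (0.02759)³ ≈ 2.099307e-05.
By linearity: E[X] = C(145, 3)·p³ ≈ 497640 · 2.099307e-05 ≈ 10.4470.
Here α = 1, so p = 4/n is exactly at the triangle threshold p ~ 1/n. Asymptotically E[X] → c³/6 = 4³/6 = 32/3 ≈ 10.6667, a bounded constant. In this regime the triangle count is asymptotically Poisson(c³/6).

E[X] ≈ 10.4470; in regime p = Θ(1/n^{1}) E[X] stays bounded (at the triangle threshold p ~ 1/n).


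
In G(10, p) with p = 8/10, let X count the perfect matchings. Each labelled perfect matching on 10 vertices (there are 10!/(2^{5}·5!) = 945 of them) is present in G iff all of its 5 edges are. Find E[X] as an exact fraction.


K_10 has 10!/(2^{5}·5!) = 945 labelled perfect matchings.
For each such perfect matching H, let X_H = 1 if all 5 edges of H are present in G. Then P[X_H = 1] = p^{5} = (4/5)^{5} = 1024/3125.
By linearity of expectation: E[X] = Σ_H E[X_H] = 945 · p^{5} = 945 · 1024/3125 = 193536/625.
Numerically: E[X] ≈ 309.7.

E[X] = 945 · (4/5)^{5} = 193536/625 ≈ 309.7.


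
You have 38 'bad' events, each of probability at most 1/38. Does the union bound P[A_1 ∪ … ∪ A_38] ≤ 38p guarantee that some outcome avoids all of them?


Union bound: P[∪_{i=1}^{38} A_i] ≤ Σ_i P[A_i] ≤ 38·p = 38·(1/38) = 1.
Numerically: 1 ≈ 1.000.
Is 1 < 1? NO.
Since the bound 1 is ≥ 1, the union bound is uninformative here; it does NOT by itself certify existence.

38·p = 1 ≈ 1.000; existence NOT certified by the union bound.


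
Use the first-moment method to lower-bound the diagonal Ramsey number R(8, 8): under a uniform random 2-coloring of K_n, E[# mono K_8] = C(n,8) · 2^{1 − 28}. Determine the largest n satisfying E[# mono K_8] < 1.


We need C(n, 8) · 2^{1 − 28} < 1, i.e. C(n, 8) < 2^{28 − 1} = 134217728.
Check values of n near the boundary:
  n = 40: C(40, 8) = 76904685; 76904685 < 134217728? YES
  n = 41: C(41, 8) = 95548245; 95548245 < 134217728? YES
  n = 42: C(42, 8) = 118030185; 118030185 < 134217728? YES
  n = 43: C(43, 8) = 145008513; 145008513 < 134217728? NO
  n = 44: C(44, 8) = 177232627; 177232627 < 134217728? NO
  n = 45: C(45, 8) = 215553195; 215553195 < 134217728? NO
The largest n with C(n, 8) < 134217728 is n = 42 (where E[X] = 118030185/134217728 ≈ 0.8794). Hence R(8, 8) > 42, i.e. R(8, 8) ≥ 43.

Largest n = 42; hence R(8, 8) > 42.


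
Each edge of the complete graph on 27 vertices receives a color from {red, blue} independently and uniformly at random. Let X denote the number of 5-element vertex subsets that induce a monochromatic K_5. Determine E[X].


Let X = Σ_S X_S over the C(27, 5) = 80730 subsets S of size 5, where X_S = 1 if the K_5 on S is monochromatic.
For a fixed S, the K_5 on S has C(5, 2) = 10 edges. P[all 10 edges red] = (1/2)^10, and likewise for blue, so P[monochromatic] = 2·(1/2)^10 = 2^{1 − 10} = 1/512.
Summing: E[X] = C(27, 5) · 2^{1 − 10} = 80730 · 1/512 = 40365/256.
Numerically: E[X] ≈ 157.676.

E[X] = C(27,5)·2^(1−C(5,2)) = 40365/256 ≈ 157.676.


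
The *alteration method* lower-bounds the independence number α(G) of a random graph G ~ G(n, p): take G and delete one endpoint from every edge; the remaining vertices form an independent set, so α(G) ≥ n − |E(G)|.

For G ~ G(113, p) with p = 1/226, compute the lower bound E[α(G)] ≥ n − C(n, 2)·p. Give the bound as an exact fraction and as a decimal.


E[|E(G)|] = C(113, 2)·p = 6328 · (1/226) = 28.
E[α(G)] ≥ n − E[|E(G)|] = 113 − 28 = 85.
Numerically: ≈ 85.000.
(This is only a lower bound; the true E[α(G)] may be larger.)

E[α(G)] ≥ 85 ≈ 85.000.


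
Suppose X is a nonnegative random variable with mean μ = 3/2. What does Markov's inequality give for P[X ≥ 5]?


μ = E[X] = 3/2, a = 5.
Markov: P[X ≥ 5] ≤ μ/a = (3/2)/5 = 3/10.
Numerically: ≈ 0.300.
(Since a = 5 > μ = 1.500, the bound 3/10 is < 1 and informative.)

P[X ≥ 5] ≤ 3/10 ≈ 0.300.


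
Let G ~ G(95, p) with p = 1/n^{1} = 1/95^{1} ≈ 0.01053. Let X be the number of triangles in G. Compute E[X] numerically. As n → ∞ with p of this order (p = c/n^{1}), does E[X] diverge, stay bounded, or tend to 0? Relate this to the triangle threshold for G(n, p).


Number of potential triangles: C(95, 3) = 138415.
Each occurs with probability p³ ≈ (0.01053)³ ≈ 1.166351e-06.
By linearity: E[X] = C(95, 3)·p³ ≈ 138415 · 1.166351e-06 ≈ 0.1614.
Here α = 1, so p = 1/n is exactly at the triangle threshold p ~ 1/n. Asymptotically E[X] → c³/6 = 1³/6 = 1/6 ≈ 0.1667, a bounded constant. In this regime the triangle count is asymptotically Poisson(c³/6).

E[X] ≈ 0.1614; in regime p = Θ(1/n^{1}) E[X] stays bounded (at the triangle threshold p ~ 1/n).


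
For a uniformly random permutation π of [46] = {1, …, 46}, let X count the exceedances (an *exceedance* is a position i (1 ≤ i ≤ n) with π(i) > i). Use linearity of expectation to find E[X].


Write X = Σ_{i=1}^{46} X_i, where X_i = 1_{π(i) > i}.
For each fixed i, π(i) is uniform over {1, …, 46} (marginal of a uniform permutation), so P[π(i) > i] = (n − i)/n. Summing: Σ_{i=1}^{46} (n − i)/n = (0 + 1 + … + 45)/46 = 46(46 − 1)/(2·46) = (46 − 1)/2.
Hence E[X] = Σ_{i=1}^{46} (46 − i)/46 = 45/2 ≈ 22.500.

E[X] = 45/2 = 22.500.


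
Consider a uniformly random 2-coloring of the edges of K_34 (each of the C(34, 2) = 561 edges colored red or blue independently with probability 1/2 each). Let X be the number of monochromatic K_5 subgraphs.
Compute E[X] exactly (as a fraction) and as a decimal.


Let X = Σ_S X_S over the C(34, 5) = 278256 subsets S of size 5, where X_S = 1 if the K_5 on S is monochromatic.
For a fixed S, the K_5 on S has C(5, 2) = 10 edges. P[all 10 edges red] = (1/2)^10, and likewise for blue, so P[monochromatic] = 2·(1/2)^10 = 2^{1 − 10} = 1/512.
By linearity of expectation: E[X] = C(34, 5) · 2^{1 − 10} = 278256 · 1/512 = 17391/32.
Numerically: E[X] ≈ 543.469.

E[X] = C(34,5)·2^(1−C(5,2)) = 17391/32 ≈ 543.469.


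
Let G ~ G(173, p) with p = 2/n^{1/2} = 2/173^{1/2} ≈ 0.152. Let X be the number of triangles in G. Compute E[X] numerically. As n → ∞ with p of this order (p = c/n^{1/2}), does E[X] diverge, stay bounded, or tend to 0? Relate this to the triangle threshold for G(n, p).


Number of potential triangles: C(173, 3) = 848046.
Each occurs with probability p³ ≈ (0.152)³ ≈ 3.51577e-03.
By linearity: E[X] = C(173, 3)·p³ ≈ 848046 · 3.51577e-03 ≈ 2981.537.
Since α = 1/2 < 1, p = c/n^{1/2} ≫ 1/n is above the triangle threshold p ~ 1/n. Asymptotically E[X] ~ (c³/6)·n^{3(1−α)} = (2³/6)·n^{1.5} → ∞; triangles are abundant w.h.p.

E[X] ≈ 2981.537; in regime p = Θ(1/n^{1/2}) E[X] diverges (above the triangle threshold p ~ 1/n).


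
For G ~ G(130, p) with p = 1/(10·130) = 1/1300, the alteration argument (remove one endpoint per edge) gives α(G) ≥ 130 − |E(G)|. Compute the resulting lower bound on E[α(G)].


E[|E(G)|] = C(130, 2)·p = 8385 · (1/1300) = 129/20.
E[α(G)] ≥ n − E[|E(G)|] = 130 − 129/20 = 2471/20.
Numerically: ≈ 123.550000.
(This is only a lower bound; the true E[α(G)] may be larger.)

E[α(G)] ≥ 2471/20 ≈ 123.550000.


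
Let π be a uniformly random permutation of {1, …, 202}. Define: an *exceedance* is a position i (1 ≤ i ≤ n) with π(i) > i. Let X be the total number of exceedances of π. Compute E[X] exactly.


Write X = Σ_{i=1}^{202} X_i, where X_i = 1_{π(i) > i}.
For each fixed i, π(i) is uniform over {1, …, 202} (marginal of a uniform permutation), so P[π(i) > i] = (n − i)/n. Summing: Σ_{i=1}^{202} (n − i)/n = (0 + 1 + … + 201)/202 = 202(202 − 1)/(2·202) = (202 − 1)/2.
Hence E[X] = Σ_{i=1}^{202} (202 − i)/202 = 201/2 ≈ 100.50000.

E[X] = 201/2 = 100.50000.


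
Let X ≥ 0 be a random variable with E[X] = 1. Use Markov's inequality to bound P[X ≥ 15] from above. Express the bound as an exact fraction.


μ = E[X] = 1, a = 15.
Markov: P[X ≥ 15] ≤ μ/a = (1)/15 = 1/15.
Numerically: ≈ 0.067.
(Since a = 15 > μ = 1.000, the bound 1/15 is < 1 and informative.)

P[X ≥ 15] ≤ 1/15 ≈ 0.067.


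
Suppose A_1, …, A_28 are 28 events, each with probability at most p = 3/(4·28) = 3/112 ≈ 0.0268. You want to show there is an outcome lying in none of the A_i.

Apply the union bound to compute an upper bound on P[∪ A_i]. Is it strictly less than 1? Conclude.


Union bound: P[∪_{i=1}^{28} A_i] ≤ Σ_i P[A_i] ≤ 28·p = 28·(3/112) = 3/4.
Numerically: 3/4 ≈ 0.7500.
Is 3/4 < 1? YES.
Since P[∪ A_i] ≤ 3/4 < 1, the complement has P[∩ A_i^c] ≥ 1 − 3/4 = 1/4 > 0, so some outcome avoids every A_i.

28·p = 3/4 ≈ 0.7500; existence CERTIFIED by the union bound.


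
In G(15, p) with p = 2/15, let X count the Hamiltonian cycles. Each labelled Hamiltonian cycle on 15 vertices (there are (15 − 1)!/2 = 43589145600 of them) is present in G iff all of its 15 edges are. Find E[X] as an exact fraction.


K_15 has (15 − 1)!/2 = 43589145600 labelled Hamiltonian cycles.
For each such Hamiltonian cycle H, let X_H = 1 if all 15 edges of H are present in G. Then P[X_H = 1] = p^{15} = (2/15)^{15} = 32768/437893890380859375.
Summing the indicators: E[X] = Σ_H E[X_H] = 43589145600 · p^{15} = 43589145600 · 32768/437893890380859375 = 235115905024/72081298828125.
Numerically: E[X] ≈ 0.003262.

E[X] = 43589145600 · (2/15)^{15} = 235115905024/72081298828125 ≈ 0.003262.


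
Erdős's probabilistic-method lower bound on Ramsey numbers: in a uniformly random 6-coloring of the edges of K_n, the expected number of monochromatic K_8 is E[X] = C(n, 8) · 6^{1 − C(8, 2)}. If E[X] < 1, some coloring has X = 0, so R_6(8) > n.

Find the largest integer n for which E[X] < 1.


We need C(n, 8) · 6^{1 − 28} < 1, i.e. C(n, 8) < 6^{28 − 1} = 1023490369077469249536.
Check values of n near the boundary:
  n = 1591: C(1591, 8) = 1000427749141189953870; 1000427749141189953870 < 1023490369077469249536? YES
  n = 1592: C(1592, 8) = 1005480414540892933435; 1005480414540892933435 < 1023490369077469249536? YES
  n = 1593: C(1593, 8) = 1010555394551193970323; 1010555394551193970323 < 1023490369077469249536? YES
  n = 1594: C(1594, 8) = 1015652773590544255167; 1015652773590544255167 < 1023490369077469249536? YES
  n = 1595: C(1595, 8) = 1020772636343363633895; 1020772636343363633895 < 1023490369077469249536? YES
  n = 1596: C(1596, 8) = 1025915067760710553965; 1025915067760710553965 < 1023490369077469249536? NO
The largest n with C(n, 8) < 1023490369077469249536 is n = 1595 (where E[X] = 113419181815929292655/113721152119718805504 ≈ 0.99734). Hence R_6(8) > 1595, i.e. R_6(8) ≥ 1596.

Largest n = 1595; hence R_6(8) > 1595.


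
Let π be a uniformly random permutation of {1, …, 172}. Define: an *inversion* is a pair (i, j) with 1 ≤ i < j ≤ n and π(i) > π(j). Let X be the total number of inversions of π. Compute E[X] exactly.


Write X = Σ X_I over the C(172, 2) = 14706 pairs i < j, with X_I the indicator of one inversion.
There are 14706 indicators.
For each fixed pair i < j, the values π(i) and π(j) are two distinct elements of {1, …, 172} in uniformly random order; by symmetry P[π(i) > π(j)] = 1/2.
By linearity: E[X] = 14706 · (1/2) = C(172, 2) · (1/2) = 14706/2 = 7353 ≈ 7353.0000.

E[X] = 7353 = 7353.0000.


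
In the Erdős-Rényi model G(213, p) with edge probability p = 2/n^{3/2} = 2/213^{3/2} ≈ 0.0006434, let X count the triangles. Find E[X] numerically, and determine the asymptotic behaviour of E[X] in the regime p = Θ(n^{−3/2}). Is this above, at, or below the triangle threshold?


Number of potential triangles: C(213, 3) = 1587986.
Each occurs with probability p³ ≈ (0.0006434)³ ≈ 2.663065e-10.
By linearity: E[X] = C(213, 3)·p³ ≈ 1587986 · 2.663065e-10 ≈ 0.0004.
Since α = 3/2 > 1, p = c/n^{3/2} = o(1/n) is below the triangle threshold p ~ 1/n. Asymptotically E[X] ~ (c³/6)·n^{3(1−α)} = (2³/6)·n^{-1.5} → 0, so by Markov's inequality G has no triangles w.h.p.

E[X] ≈ 0.0004; in regime p = Θ(1/n^{3/2}) E[X] tends to 0 (below the triangle threshold p ~ 1/n).


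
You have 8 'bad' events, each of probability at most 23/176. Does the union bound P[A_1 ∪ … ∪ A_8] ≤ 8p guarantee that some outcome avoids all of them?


Union bound: P[∪_{i=1}^{8} A_i] ≤ Σ_i P[A_i] ≤ 8·p = 8·(23/176) = 23/22.
Numerically: 23/22 ≈ 1.045455.
Is 23/22 < 1? NO.
Since the bound 23/22 is ≥ 1, the union bound is uninformative here; it does NOT by itself certify existence.

8·p = 23/22 ≈ 1.045455; existence NOT certified by the union bound.


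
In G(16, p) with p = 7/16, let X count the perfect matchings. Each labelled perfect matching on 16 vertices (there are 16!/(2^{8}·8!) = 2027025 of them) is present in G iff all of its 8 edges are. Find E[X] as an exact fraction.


K_16 has 16!/(2^{8}·8!) = 2027025 labelled perfect matchings.
For each such perfect matching H, let X_H = 1 if all 8 edges of H are present in G. Then P[X_H = 1] = p^{8} = (7/16)^{8} = 5764801/4294967296.
Summing the indicators: E[X] = Σ_H E[X_H] = 2027025 · p^{8} = 2027025 · 5764801/4294967296 = 11685395747025/4294967296.
Numerically: E[X] ≈ 2720.7.

E[X] = 2027025 · (7/16)^{8} = 11685395747025/4294967296 ≈ 2720.7.


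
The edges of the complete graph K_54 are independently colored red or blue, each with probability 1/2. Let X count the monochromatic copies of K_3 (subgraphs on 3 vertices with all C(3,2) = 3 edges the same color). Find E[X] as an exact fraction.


Let X = Σ_S X_S over the C(54, 3) = 24804 subsets S of size 3, where X_S = 1 if the K_3 on S is monochromatic.
For a fixed S, the K_3 on S has C(3, 2) = 3 edges. P[all 3 edges red] = (1/2)^3, and likewise for blue, so P[monochromatic] = 2·(1/2)^3 = 2^{1 − 3} = 1/4.
By linearity of expectation: E[X] = C(54, 3) · 2^{1 − 3} = 24804 · 1/4 = 6201.
Numerically: E[X] ≈ 6201.00000.

E[X] = C(54,3)·2^(1−C(3,2)) = 6201 ≈ 6201.00000.


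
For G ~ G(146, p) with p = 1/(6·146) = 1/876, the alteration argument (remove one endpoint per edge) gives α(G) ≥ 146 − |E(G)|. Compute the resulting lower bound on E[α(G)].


E[|E(G)|] = C(146, 2)·p = 10585 · (1/876) = 145/12.
E[α(G)] ≥ n − E[|E(G)|] = 146 − 145/12 = 1607/12.
Numerically: ≈ 133.91667.
(This is only a lower bound; the true E[α(G)] may be larger.)

E[α(G)] ≥ 1607/12 ≈ 133.91667.


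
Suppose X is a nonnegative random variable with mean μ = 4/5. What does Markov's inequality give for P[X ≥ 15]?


μ = E[X] = 4/5, a = 15.
Markov: P[X ≥ 15] ≤ μ/a = (4/5)/15 = 4/75.
Numerically: ≈ 0.053.
(Since a = 15 > μ = 0.800, the bound 4/75 is < 1 and informative.)

P[X ≥ 15] ≤ 4/75 ≈ 0.053.


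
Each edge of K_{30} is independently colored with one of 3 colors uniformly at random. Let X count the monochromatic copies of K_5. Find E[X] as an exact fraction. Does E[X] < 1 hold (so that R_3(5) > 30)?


E[X] = C(30, 5) · 3^{1 − 10} = 142506 · 3^{−9} = 142506/19683.
As a reduced fraction: E[X] = 5278/729 ≈ 7.24005.
Is E[X] < 1? NO.
Since E[X] ≥ 1, the first-moment bound is inconclusive at n = 30; it does NOT by itself certify R_3(5) > 30.

E[X] = 5278/729 ≈ 7.24005; E[X] ≥ 1; first-moment method inconclusive here.


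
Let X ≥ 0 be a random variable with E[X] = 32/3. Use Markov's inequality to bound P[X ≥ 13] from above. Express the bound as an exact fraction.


μ = E[X] = 32/3, a = 13.
Markov: P[X ≥ 13] ≤ μ/a = (32/3)/13 = 32/39.
Numerically: ≈ 0.820513.
(Since a = 13 > μ = 10.666667, the bound 32/39 is < 1 and informative.)

P[X ≥ 13] ≤ 32/39 ≈ 0.820513.


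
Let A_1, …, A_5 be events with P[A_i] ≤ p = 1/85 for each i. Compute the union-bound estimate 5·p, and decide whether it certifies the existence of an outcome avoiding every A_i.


Union bound: P[∪_{i=1}^{5} A_i] ≤ Σ_i P[A_i] ≤ 5·p = 5·(1/85) = 1/17.
Numerically: 1/17 ≈ 0.058824.
Is 1/17 < 1? YES.
Since P[∪ A_i] ≤ 1/17 < 1, the complement has P[∩ A_i^c] ≥ 1 − 1/17 = 16/17 > 0, so some outcome avoids every A_i.

5·p = 1/17 ≈ 0.058824; existence CERTIFIED by the union bound.


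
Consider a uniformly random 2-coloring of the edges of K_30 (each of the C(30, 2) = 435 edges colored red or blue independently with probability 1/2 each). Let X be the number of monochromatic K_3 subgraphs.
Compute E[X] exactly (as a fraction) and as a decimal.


Let X = Σ_S X_S over the C(30, 3) = 4060 subsets S of size 3, where X_S = 1 if the K_3 on S is monochromatic.
For a fixed S, the K_3 on S has C(3, 2) = 3 edges. P[all 3 edges red] = (1/2)^3, and likewise for blue, so P[monochromatic] = 2·(1/2)^3 = 2^{1 − 3} = 1/4.
Summing: E[X] = C(30, 3) · 2^{1 − 3} = 4060 · 1/4 = 1015.
Numerically: E[X] ≈ 1015.00000.

E[X] = C(30,3)·2^(1−C(3,2)) = 1015 ≈ 1015.00000.
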